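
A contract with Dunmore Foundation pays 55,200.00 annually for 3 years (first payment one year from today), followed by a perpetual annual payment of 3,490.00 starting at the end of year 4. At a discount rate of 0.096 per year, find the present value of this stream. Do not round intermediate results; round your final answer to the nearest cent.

165860.28

PV of 3-year annuity: 55,200.00 × [1 − (1+0.096)^−3] / 0.096 = 138246.71292
Perpetuity value at year 3: 3,490.00 / 0.096 = 36354.16667
PV of perpetuity: 36354.16667 / (1+0.096)^3 = 27613.56833
Total PV = 138246.71292 + 27613.56833 = 165860.28125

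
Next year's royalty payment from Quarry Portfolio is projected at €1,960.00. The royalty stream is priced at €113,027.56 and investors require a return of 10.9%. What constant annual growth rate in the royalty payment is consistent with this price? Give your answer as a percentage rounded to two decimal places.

9.17%

P = D₁/(r−g) ⇒ g = r − D₁/P = 0.109 − €1,960.00/€113,027.56 = 0.091659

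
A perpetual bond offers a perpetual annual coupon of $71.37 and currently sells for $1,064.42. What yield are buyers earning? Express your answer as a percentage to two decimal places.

6.71%

P = C/r ⇒ r = C/P = $71.37/$1,064.42 = 0.067051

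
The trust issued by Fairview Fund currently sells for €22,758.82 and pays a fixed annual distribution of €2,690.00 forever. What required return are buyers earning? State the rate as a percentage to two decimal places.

P = C/r ⇒ r = C/P = €2,690.00/€22,758.82 = 0.118196

11.82%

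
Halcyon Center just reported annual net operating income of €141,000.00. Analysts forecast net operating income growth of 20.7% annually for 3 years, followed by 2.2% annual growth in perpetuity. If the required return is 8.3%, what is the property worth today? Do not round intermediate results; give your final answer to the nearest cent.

D_1 = 170187.00000
D_2 = 205415.70900
D_3 = 247936.76076
Terminal value at year 3: TV = D_3×(1+g_2)/(r−g_2) = 253391.36950/0.061 = 4153956.87705
P_0 = D_1/(1+r)^1 + D_2/(1+r)^2 + D_3/(1+r)^3 + TV/(1+r)^3
    = 157144.04432 + 175136.52954 + 195189.09618 + 3270217.31627 = 3797686.98631

€3797686.99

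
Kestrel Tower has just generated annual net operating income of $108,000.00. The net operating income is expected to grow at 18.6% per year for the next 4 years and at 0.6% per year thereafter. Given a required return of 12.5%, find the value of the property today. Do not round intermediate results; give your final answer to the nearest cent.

$1621547.88

D_1 = 128088.00000
D_2 = 151912.36800
D_3 = 180168.06845
D_4 = 213679.32918
Terminal value at year 4: TV = D_4×(1+g_2)/(r−g_2) = 214961.40515/0.119 = 1806398.36264
P_0 = D_1/(1+r)^1 + D_2/(1+r)^2 + D_3/(1+r)^3 + D_4/(1+r)^4 + TV/(1+r)^4
    = 113856.00000 + 120029.52533 + 126537.79293 + 133398.95326 + 1127725.60484 = 1621547.87636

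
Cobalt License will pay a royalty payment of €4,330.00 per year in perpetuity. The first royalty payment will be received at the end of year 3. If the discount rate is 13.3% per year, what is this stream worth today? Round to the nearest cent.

Value at end of year 2: C / r = €4,330.00 / 0.133 = €32,556.3910
Discount to today: PV = €32,556.3910 / (1 + 0.133)^2 = €32,556.3910 / 1.283689 = €25,361.59

€25361.59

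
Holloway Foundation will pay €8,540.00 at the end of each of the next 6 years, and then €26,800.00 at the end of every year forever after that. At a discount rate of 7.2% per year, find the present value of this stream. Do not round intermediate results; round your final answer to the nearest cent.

PV of 6-year annuity: €8,540.00 × [1 − (1+0.072)^−6] / 0.072 = 40456.13006
Perpetuity value at year 6: €26,800.00 / 0.072 = 372222.22222
PV of perpetuity: 372222.22222 / (1+0.072)^6 = 245263.87496
Total PV = 40456.13006 + 245263.87496 = 285720.00502

€285720.01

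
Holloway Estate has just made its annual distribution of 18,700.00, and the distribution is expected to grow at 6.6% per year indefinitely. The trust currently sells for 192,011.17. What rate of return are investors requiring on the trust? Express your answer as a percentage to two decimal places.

D₁ = 18,700.00 × 1.066 = 19,934.2000
P = D₁/(r − g) ⇒ r = D₁/P + g = 19,934.2000/192,011.17 + 0.066 = 0.103818 + 0.066 = 0.169818

16.98%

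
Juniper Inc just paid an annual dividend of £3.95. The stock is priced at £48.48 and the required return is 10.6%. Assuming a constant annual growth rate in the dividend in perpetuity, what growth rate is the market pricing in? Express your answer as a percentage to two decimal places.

2.27%

P = D₀(1+g)/(r−g) ⇒ P(r−g) = D₀(1+g) ⇒ g(P+D₀) = P·r − D₀
g = (P·r − D₀)/(P + D₀) = (£48.48×0.106 − £3.95) / (£48.48 + £3.95) = 0.022676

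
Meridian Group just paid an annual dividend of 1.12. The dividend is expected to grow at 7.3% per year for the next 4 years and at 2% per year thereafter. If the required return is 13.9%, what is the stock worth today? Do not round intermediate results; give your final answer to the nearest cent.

11.43

D_1 = 1.20176
D_2 = 1.28949
D_3 = 1.38362
D_4 = 1.48463
Terminal value at year 4: TV = D_4×(1+g_2)/(r−g_2) = 1.51432/0.119 = 12.72536
P_0 = D_1/(1+r)^1 + D_2/(1+r)^2 + D_3/(1+r)^3 + D_4/(1+r)^4 + TV/(1+r)^4
    = 1.05510 + 0.99396 + 0.93637 + 0.88211 + 7.56093 = 11.42847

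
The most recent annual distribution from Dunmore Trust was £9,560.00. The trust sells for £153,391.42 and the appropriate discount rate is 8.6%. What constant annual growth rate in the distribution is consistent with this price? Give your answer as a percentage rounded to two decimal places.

2.23%

P = D₀(1+g)/(r−g) ⇒ P(r−g) = D₀(1+g) ⇒ g(P+D₀) = P·r − D₀
g = (P·r − D₀)/(P + D₀) = (£153,391.42×0.086 − £9,560.00) / (£153,391.42 + £9,560.00) = 0.022287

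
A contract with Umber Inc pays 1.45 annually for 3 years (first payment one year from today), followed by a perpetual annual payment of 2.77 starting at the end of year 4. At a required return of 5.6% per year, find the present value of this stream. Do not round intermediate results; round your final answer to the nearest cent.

45.91

PV of 3-year annuity: 1.45 × [1 − (1+0.056)^−3] / 0.056 = 3.90473
Perpetuity value at year 3: 2.77 / 0.056 = 49.46429
PV of perpetuity: 49.46429 / (1+0.056)^3 = 42.00490
Total PV = 3.90473 + 42.00490 = 45.90963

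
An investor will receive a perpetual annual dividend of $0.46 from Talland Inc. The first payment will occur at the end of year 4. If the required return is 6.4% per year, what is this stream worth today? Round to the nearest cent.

Value at end of year 3: C / r = $0.46 / 0.064 = $7.1875
Discount to today: PV = $7.1875 / (1 + 0.064)^3 = $7.1875 / 1.204550 = $5.97

$5.97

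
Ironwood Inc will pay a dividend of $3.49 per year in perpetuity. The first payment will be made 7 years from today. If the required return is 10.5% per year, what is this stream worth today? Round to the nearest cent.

$18.26

Value at end of year 6: C / r = $3.49 / 0.105 = $33.2381
Discount to today: PV = $33.2381 / (1 + 0.105)^6 = $33.2381 / 1.820429 = $18.26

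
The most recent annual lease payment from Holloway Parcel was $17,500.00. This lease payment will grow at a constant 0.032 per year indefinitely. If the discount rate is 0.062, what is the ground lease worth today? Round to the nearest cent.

$602000.00

D₁ = D₀ × (1 + g) = $17,500.00 × 1.032 = $18,060.0000
Growing perpetuity: P = D₁ / (r − g) = $18,060.0000 / (0.062 − 0.032) = $602,000.00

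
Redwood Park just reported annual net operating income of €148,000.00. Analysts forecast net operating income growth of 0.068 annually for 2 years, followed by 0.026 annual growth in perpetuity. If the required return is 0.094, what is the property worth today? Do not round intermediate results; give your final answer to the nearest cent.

€2413709.86

D_1 = 158064.00000
D_2 = 168812.35200
Terminal value at year 2: TV = D_2×(1+g_2)/(r−g_2) = 173201.47315/0.068 = 2547080.48753
P_0 = D_1/(1+r)^1 + D_2/(1+r)^2 + TV/(1+r)^2
    = 144482.63254 + 141048.85882 + 2128178.36991 = 2413709.86128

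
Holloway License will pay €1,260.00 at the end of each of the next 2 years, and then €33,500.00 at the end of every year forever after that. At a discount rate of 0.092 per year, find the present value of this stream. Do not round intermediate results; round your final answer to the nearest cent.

€307570.17

PV of 2-year annuity: €1,260.00 × [1 − (1+0.092)^−2] / 0.092 = 2210.48183
Perpetuity value at year 2: €33,500.00 / 0.092 = 364130.43478
PV of perpetuity: 364130.43478 / (1+0.092)^2 = 305359.68783
Total PV = 2210.48183 + 305359.68783 = 307570.16965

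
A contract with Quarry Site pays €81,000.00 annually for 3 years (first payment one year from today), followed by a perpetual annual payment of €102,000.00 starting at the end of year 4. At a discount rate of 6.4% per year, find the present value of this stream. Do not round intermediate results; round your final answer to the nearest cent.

€1538029.60

PV of 3-year annuity: €81,000.00 × [1 − (1+0.064)^−3] / 0.064 = 214921.54336
Perpetuity value at year 3: €102,000.00 / 0.064 = 1593750.00000
PV of perpetuity: 1593750.00000 / (1+0.064)^3 = 1323108.05651
Total PV = 214921.54336 + 1323108.05651 = 1538029.59987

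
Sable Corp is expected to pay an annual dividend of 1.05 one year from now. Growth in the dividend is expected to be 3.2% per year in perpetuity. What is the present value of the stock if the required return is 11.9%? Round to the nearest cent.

12.07

Growing perpetuity: P = D₁ / (r − g) = 1.0500 / (0.119 − 0.032) = 12.07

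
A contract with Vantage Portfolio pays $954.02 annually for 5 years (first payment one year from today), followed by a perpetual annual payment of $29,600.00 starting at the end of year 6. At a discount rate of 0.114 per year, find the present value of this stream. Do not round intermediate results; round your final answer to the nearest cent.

$154833.27

PV of 5-year annuity: $954.02 × [1 − (1+0.114)^−5] / 0.114 = 3490.76634
Perpetuity value at year 5: $29,600.00 / 0.114 = 259649.12281
PV of perpetuity: 259649.12281 / (1+0.114)^5 = 151342.50063
Total PV = 3490.76634 + 151342.50063 = 154833.26697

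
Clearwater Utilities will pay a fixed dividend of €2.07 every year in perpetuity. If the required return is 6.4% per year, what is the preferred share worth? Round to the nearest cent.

€32.34

Level perpetuity: PV = C / r = €2.07 / 0.064 = €32.34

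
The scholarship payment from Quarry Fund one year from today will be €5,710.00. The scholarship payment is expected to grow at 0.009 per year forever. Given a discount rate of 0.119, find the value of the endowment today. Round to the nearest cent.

Growing perpetuity: P = D₁ / (r − g) = €5,710.0000 / (0.119 − 0.009) = €51,909.09

€51909.09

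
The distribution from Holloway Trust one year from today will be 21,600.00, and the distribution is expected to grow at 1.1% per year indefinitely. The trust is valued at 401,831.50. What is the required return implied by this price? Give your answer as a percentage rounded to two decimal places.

6.48%

P = D₁/(r − g) ⇒ r = D₁/P + g = 21,600.0000/401,831.50 + 0.011 = 0.053754 + 0.011 = 0.064754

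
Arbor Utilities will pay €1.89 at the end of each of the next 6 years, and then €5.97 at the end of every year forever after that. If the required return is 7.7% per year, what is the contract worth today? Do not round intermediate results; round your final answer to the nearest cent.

€58.50

PV of 6-year annuity: €1.89 × [1 − (1+0.077)^−6] / 0.077 = 8.81733
Perpetuity value at year 6: €5.97 / 0.077 = 77.53247
PV of perpetuity: 77.53247 / (1+0.077)^6 = 49.68089
Total PV = 8.81733 + 49.68089 = 58.49823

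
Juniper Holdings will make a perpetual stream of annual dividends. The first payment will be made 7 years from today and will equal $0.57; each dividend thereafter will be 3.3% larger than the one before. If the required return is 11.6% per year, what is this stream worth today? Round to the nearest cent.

$3.55

Value at end of year 6: C₁ / (r − g) = $0.57 / (0.116 − 0.033) = $6.8675
Discount to today: PV = $6.8675 / (1 + 0.116)^6 = $6.8675 / 1.931902 = $3.55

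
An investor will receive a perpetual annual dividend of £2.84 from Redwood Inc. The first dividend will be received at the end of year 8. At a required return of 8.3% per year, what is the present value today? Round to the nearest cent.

£19.58

Value at end of year 7: C / r = £2.84 / 0.083 = £34.2169
Discount to today: PV = £34.2169 / (1 + 0.083)^7 = £34.2169 / 1.747428 = £19.58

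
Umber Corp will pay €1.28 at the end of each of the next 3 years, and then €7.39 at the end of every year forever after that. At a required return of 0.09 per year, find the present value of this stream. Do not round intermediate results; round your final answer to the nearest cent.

€66.64

PV of 3-year annuity: €1.28 × [1 − (1+0.09)^−3] / 0.09 = 3.24006
Perpetuity value at year 3: €7.39 / 0.09 = 82.11111
PV of perpetuity: 82.11111 / (1+0.09)^3 = 63.40484
Total PV = 3.24006 + 63.40484 = 66.64490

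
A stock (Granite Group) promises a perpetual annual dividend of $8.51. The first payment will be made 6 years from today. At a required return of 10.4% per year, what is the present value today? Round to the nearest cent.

$49.89

Value at end of year 5: C / r = $8.51 / 0.104 = $81.8269
Discount to today: PV = $81.8269 / (1 + 0.104)^5 = $81.8269 / 1.640006 = $49.89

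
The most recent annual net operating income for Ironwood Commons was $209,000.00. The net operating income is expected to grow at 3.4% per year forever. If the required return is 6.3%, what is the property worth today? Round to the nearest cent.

$7451931.03

D₁ = D₀ × (1 + g) = $209,000.00 × 1.034 = $216,106.0000
Growing perpetuity: P = D₁ / (r − g) = $216,106.0000 / (0.063 − 0.034) = $7,451,931.03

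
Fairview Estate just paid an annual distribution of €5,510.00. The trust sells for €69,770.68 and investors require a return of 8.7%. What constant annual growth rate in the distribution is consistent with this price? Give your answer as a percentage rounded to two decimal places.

P = D₀(1+g)/(r−g) ⇒ P(r−g) = D₀(1+g) ⇒ g(P+D₀) = P·r − D₀
g = (P·r − D₀)/(P + D₀) = (€69,770.68×0.087 − €5,510.00) / (€69,770.68 + €5,510.00) = 0.007439

0.74%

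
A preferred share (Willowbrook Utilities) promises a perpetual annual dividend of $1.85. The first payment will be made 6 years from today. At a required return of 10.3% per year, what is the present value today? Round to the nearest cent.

Value at end of year 5: C / r = $1.85 / 0.103 = $17.9612
Discount to today: PV = $17.9612 / (1 + 0.103)^5 = $17.9612 / 1.632592 = $11.00

$11.00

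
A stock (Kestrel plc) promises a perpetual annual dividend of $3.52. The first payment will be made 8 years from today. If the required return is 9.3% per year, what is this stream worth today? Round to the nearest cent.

Value at end of year 7: C / r = $3.52 / 0.093 = $37.8495
Discount to today: PV = $37.8495 / (1 + 0.093)^7 = $37.8495 / 1.863550 = $20.31

$20.31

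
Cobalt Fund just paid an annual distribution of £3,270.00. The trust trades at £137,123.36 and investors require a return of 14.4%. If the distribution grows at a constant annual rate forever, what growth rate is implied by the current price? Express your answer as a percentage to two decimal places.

11.74%

P = D₀(1+g)/(r−g) ⇒ P(r−g) = D₀(1+g) ⇒ g(P+D₀) = P·r − D₀
g = (P·r − D₀)/(P + D₀) = (£137,123.36×0.144 − £3,270.00) / (£137,123.36 + £3,270.00) = 0.117354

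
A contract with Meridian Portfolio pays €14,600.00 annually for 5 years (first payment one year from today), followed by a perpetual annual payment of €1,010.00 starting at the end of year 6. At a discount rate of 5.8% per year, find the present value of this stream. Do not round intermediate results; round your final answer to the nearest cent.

€74972.63

PV of 5-year annuity: €14,600.00 × [1 − (1+0.058)^−5] / 0.058 = 61836.57367
Perpetuity value at year 5: €1,010.00 / 0.058 = 17413.79310
PV of perpetuity: 17413.79310 / (1+0.058)^5 = 13136.05753
Total PV = 61836.57367 + 13136.05753 = 74972.63119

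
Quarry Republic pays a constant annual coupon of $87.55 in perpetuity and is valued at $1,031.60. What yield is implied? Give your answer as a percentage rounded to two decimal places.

P = C/r ⇒ r = C/P = $87.55/$1,031.60 = 0.084868

8.49%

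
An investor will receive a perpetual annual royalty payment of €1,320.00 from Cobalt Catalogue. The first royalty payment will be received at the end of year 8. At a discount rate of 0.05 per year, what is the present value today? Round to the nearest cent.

€18761.99

Value at end of year 7: C / r = €1,320.00 / 0.05 = €26,400.0000
Discount to today: PV = €26,400.0000 / (1 + 0.05)^7 = €26,400.0000 / 1.407100 = €18,761.99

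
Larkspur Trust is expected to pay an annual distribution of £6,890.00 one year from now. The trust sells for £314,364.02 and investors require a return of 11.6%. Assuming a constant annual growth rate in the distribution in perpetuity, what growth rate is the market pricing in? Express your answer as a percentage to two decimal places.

P = D₁/(r−g) ⇒ g = r − D₁/P = 0.116 − £6,890.00/£314,364.02 = 0.094083

9.41%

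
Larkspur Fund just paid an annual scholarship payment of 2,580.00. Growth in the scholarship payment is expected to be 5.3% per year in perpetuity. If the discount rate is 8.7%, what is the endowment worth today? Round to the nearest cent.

79904.12

D₁ = D₀ × (1 + g) = 2,580.00 × 1.053 = 2,716.7400
Growing perpetuity: P = D₁ / (r − g) = 2,716.7400 / (0.087 − 0.053) = 79,904.12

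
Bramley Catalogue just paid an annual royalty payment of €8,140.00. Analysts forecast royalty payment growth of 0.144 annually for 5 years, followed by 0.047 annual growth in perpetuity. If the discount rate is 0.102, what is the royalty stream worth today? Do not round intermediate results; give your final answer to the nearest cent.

D_1 = 9312.16000
D_2 = 10653.11104
D_3 = 12187.15903
D_4 = 13942.10993
D_5 = 15949.77376
Terminal value at year 5: TV = D_5×(1+g_2)/(r−g_2) = 16699.41313/0.055 = 303625.69321
P_0 = D_1/(1+r)^1 + D_2/(1+r)^2 + D_3/(1+r)^3 + D_4/(1+r)^4 + D_5/(1+r)^5 + TV/(1+r)^5
    = 8450.23593 + 8772.29574 + 9106.63006 + 9453.70671 + 9814.01132 + 186823.08822 = 232419.96800

€232419.97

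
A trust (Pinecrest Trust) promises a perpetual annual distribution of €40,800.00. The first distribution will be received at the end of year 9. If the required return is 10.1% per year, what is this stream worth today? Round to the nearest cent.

€187085.55

Value at end of year 8: C / r = €40,800.00 / 0.101 = €403,960.3960
Discount to today: PV = €403,960.3960 / (1 + 0.101)^8 = €403,960.3960 / 2.159228 = €187,085.55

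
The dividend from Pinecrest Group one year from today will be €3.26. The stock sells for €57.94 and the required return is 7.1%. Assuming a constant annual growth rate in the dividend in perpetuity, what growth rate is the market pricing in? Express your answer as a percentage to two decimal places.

P = D₁/(r−g) ⇒ g = r − D₁/P = 0.071 − €3.26/€57.94 = 0.014735

1.47%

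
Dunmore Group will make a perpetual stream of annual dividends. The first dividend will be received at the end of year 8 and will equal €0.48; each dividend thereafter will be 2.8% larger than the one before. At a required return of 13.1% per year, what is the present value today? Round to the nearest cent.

€1.97

Value at end of year 7: C₁ / (r − g) = €0.48 / (0.131 − 0.028) = €4.6602
Discount to today: PV = €4.6602 / (1 + 0.131)^7 = €4.6602 / 2.367218 = €1.97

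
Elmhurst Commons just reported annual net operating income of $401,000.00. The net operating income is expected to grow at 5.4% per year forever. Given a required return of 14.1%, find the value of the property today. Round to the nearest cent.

$4858091.95

D₁ = D₀ × (1 + g) = $401,000.00 × 1.054 = $422,654.0000
Growing perpetuity: P = D₁ / (r − g) = $422,654.0000 / (0.141 − 0.054) = $4,858,091.95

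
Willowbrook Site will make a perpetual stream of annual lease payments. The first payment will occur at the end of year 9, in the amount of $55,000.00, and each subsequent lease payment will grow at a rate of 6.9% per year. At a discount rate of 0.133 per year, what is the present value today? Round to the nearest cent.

$316477.94

Value at end of year 8: C₁ / (r − g) = $55,000.00 / (0.133 − 0.069) = $859,375.0000
Discount to today: PV = $859,375.0000 / (1 + 0.133)^8 = $859,375.0000 / 2.715434 = $316,477.94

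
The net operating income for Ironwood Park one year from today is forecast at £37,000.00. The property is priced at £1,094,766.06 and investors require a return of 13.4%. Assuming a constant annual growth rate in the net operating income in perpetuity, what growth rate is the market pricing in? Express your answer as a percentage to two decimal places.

10.02%

P = D₁/(r−g) ⇒ g = r − D₁/P = 0.134 − £37,000.00/£1,094,766.06 = 0.100203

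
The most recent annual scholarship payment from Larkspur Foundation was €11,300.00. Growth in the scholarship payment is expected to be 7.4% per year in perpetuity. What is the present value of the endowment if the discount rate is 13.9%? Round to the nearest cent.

D₁ = D₀ × (1 + g) = €11,300.00 × 1.074 = €12,136.2000
Growing perpetuity: P = D₁ / (r − g) = €12,136.2000 / (0.139 − 0.074) = €186,710.77

€186710.77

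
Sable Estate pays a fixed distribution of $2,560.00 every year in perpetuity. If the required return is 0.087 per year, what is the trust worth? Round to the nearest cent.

$29425.29

Level perpetuity: PV = C / r = $2,560.00 / 0.087 = $29,425.29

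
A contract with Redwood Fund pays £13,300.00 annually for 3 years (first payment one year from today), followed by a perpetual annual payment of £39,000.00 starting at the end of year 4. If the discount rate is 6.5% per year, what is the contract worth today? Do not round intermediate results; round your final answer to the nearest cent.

PV of 3-year annuity: £13,300.00 × [1 − (1+0.065)^−3] / 0.065 = 35224.72429
Perpetuity value at year 3: £39,000.00 / 0.065 = 600000.00000
PV of perpetuity: 600000.00000 / (1+0.065)^3 = 496709.45508
Total PV = 35224.72429 + 496709.45508 = 531934.17937

£531934.18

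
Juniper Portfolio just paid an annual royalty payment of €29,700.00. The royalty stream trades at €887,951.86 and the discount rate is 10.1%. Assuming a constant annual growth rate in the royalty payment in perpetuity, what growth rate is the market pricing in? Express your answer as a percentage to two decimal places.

6.54%

P = D₀(1+g)/(r−g) ⇒ P(r−g) = D₀(1+g) ⇒ g(P+D₀) = P·r − D₀
g = (P·r − D₀)/(P + D₀) = (€887,951.86×0.101 − €29,700.00) / (€887,951.86 + €29,700.00) = 0.065366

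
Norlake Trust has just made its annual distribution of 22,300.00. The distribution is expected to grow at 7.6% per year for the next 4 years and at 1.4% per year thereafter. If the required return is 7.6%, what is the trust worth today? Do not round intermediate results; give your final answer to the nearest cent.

D_1 = 23994.80000
D_2 = 25818.40480
D_3 = 27780.60356
D_4 = 29891.92944
Terminal value at year 4: TV = D_4×(1+g_2)/(r−g_2) = 30310.41645/0.062 = 488877.68464
P_0 = D_1/(1+r)^1 + D_2/(1+r)^2 + D_3/(1+r)^3 + D_4/(1+r)^4 + TV/(1+r)^4
    = 22300.00000 + 22300.00000 + 22300.00000 + 22300.00000 + 364712.90323 = 453912.90323

453912.90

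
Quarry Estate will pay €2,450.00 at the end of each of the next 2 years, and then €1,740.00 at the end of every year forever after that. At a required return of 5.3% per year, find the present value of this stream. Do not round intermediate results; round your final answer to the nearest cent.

PV of 2-year annuity: €2,450.00 × [1 − (1+0.053)^−2] / 0.053 = 4536.26368
Perpetuity value at year 2: €1,740.00 / 0.053 = 32830.18868
PV of perpetuity: 32830.18868 / (1+0.053)^2 = 29608.51569
Total PV = 4536.26368 + 29608.51569 = 34144.77938

€34144.78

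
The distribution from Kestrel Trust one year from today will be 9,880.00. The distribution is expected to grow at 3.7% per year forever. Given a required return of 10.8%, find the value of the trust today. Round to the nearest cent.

Growing perpetuity: P = D₁ / (r − g) = 9,880.0000 / (0.108 − 0.037) = 139,154.93

139154.93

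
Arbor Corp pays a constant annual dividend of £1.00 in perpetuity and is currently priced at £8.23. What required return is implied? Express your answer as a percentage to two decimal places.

12.15%

P = C/r ⇒ r = C/P = £1.00/£8.23 = 0.121507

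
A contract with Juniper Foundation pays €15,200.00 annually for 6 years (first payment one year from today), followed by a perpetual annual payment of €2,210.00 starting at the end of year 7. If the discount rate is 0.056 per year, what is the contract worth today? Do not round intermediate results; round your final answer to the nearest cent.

PV of 6-year annuity: €15,200.00 × [1 − (1+0.056)^−6] / 0.056 = 75691.96624
Perpetuity value at year 6: €2,210.00 / 0.056 = 39464.28571
PV of perpetuity: 39464.28571 / (1+0.056)^6 = 28459.07220
Total PV = 75691.96624 + 28459.07220 = 104151.03844

€104151.04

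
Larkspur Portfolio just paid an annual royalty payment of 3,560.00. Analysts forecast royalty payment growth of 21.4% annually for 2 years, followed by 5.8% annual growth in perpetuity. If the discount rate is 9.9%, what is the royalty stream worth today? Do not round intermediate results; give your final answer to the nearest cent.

120373.49

D_1 = 4321.84000
D_2 = 5246.71376
Terminal value at year 2: TV = D_2×(1+g_2)/(r−g_2) = 5551.02316/0.041 = 135390.80873
P_0 = D_1/(1+r)^1 + D_2/(1+r)^2 + TV/(1+r)^2
    = 3932.52047 + 4344.02171 + 112096.95035 = 120373.49253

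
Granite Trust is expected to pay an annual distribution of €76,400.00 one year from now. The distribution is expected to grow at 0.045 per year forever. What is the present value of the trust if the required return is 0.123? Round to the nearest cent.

€979487.18

Growing perpetuity: P = D₁ / (r − g) = €76,400.0000 / (0.123 − 0.045) = €979,487.18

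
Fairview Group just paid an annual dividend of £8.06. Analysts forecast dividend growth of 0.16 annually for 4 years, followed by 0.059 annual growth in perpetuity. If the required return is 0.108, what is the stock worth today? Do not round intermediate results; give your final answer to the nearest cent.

£245.47

D_1 = 9.34960
D_2 = 10.84554
D_3 = 12.58082
D_4 = 14.59375
Terminal value at year 4: TV = D_4×(1+g_2)/(r−g_2) = 15.45478/0.049 = 315.40377
P_0 = D_1/(1+r)^1 + D_2/(1+r)^2 + D_3/(1+r)^3 + D_4/(1+r)^4 + TV/(1+r)^4
    = 8.43827 + 8.83429 + 9.24889 + 9.68296 + 209.27042 = 245.47482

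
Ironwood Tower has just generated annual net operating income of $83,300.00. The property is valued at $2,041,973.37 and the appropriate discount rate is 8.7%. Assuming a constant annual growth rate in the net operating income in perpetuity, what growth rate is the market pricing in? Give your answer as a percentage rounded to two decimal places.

P = D₀(1+g)/(r−g) ⇒ P(r−g) = D₀(1+g) ⇒ g(P+D₀) = P·r − D₀
g = (P·r − D₀)/(P + D₀) = ($2,041,973.37×0.087 − $83,300.00) / ($2,041,973.37 + $83,300.00) = 0.044395

4.44%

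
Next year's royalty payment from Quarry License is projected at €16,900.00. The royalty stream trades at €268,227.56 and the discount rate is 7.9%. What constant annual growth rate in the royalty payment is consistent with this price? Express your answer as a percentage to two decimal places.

1.60%

P = D₁/(r−g) ⇒ g = r − D₁/P = 0.079 − €16,900.00/€268,227.56 = 0.015994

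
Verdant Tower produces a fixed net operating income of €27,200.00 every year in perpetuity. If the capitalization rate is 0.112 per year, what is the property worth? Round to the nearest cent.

€242857.14

Level perpetuity: PV = C / r = €27,200.00 / 0.112 = €242,857.14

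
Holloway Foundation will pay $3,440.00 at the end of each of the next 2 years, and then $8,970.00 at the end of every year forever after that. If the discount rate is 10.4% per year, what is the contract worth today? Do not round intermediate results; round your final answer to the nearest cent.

$76703.75

PV of 2-year annuity: $3,440.00 × [1 − (1+0.104)^−2] / 0.104 = 5938.35329
Perpetuity value at year 2: $8,970.00 / 0.104 = 86250.00000
PV of perpetuity: 86250.00000 / (1+0.104)^2 = 70765.39855
Total PV = 5938.35329 + 70765.39855 = 76703.75184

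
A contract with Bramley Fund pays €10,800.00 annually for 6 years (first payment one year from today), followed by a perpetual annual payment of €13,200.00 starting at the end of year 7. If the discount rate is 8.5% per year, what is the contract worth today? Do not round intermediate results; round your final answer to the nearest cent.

PV of 6-year annuity: €10,800.00 × [1 − (1+0.085)^−6] / 0.085 = 49178.74143
Perpetuity value at year 6: €13,200.00 / 0.085 = 155294.11765
PV of perpetuity: 155294.11765 / (1+0.085)^6 = 95186.76701
Total PV = 49178.74143 + 95186.76701 = 144365.50844

€144365.51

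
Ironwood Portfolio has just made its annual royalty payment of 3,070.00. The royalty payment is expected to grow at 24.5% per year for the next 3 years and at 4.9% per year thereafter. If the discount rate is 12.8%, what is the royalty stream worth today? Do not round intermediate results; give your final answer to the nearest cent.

D_1 = 3822.15000
D_2 = 4758.57675
D_3 = 5924.42805
Terminal value at year 3: TV = D_3×(1+g_2)/(r−g_2) = 6214.72503/0.079 = 78667.40542
P_0 = D_1/(1+r)^1 + D_2/(1+r)^2 + D_3/(1+r)^3 + TV/(1+r)^3
    = 3388.43085 + 3739.89043 + 4127.80460 + 54810.97502 = 66067.10091

66067.10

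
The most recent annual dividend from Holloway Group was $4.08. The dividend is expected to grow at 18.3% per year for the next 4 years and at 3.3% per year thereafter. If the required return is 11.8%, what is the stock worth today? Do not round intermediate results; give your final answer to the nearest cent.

D_1 = 4.82664
D_2 = 5.70992
D_3 = 6.75483
D_4 = 7.99096
Terminal value at year 4: TV = D_4×(1+g_2)/(r−g_2) = 8.25467/0.085 = 97.11371
P_0 = D_1/(1+r)^1 + D_2/(1+r)^2 + D_3/(1+r)^3 + D_4/(1+r)^4 + TV/(1+r)^4
    = 4.31721 + 4.56821 + 4.83380 + 5.11484 + 62.16033 = 80.99439

$80.99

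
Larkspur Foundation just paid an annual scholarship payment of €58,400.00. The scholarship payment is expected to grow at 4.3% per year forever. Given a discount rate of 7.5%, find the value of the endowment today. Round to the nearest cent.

D₁ = D₀ × (1 + g) = €58,400.00 × 1.043 = €60,911.2000
Growing perpetuity: P = D₁ / (r − g) = €60,911.2000 / (0.075 − 0.043) = €1,903,475.00

€1903475.00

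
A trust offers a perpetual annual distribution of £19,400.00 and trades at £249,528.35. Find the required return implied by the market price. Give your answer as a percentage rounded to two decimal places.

7.77%

P = C/r ⇒ r = C/P = £19,400.00/£249,528.35 = 0.077747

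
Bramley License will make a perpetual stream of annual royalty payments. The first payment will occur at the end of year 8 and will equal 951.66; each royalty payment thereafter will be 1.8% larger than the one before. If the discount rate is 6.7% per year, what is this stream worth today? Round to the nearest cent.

12334.88

Value at end of year 7: C₁ / (r − g) = 951.66 / (0.067 − 0.018) = 19,421.6327
Discount to today: PV = 19,421.6327 / (1 + 0.067)^7 = 19,421.6327 / 1.574530 = 12,334.88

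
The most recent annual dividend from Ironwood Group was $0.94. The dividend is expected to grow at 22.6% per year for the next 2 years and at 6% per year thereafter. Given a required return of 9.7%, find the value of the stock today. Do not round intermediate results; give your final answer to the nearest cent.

$35.86

D_1 = 1.15244
D_2 = 1.41289
Terminal value at year 2: TV = D_2×(1+g_2)/(r−g_2) = 1.49766/0.037 = 40.47743
P_0 = D_1/(1+r)^1 + D_2/(1+r)^2 + TV/(1+r)^2
    = 1.05054 + 1.17407 + 33.63564 = 35.86025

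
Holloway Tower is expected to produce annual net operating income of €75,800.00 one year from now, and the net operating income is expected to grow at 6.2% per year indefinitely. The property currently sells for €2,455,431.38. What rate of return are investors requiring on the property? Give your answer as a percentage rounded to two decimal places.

P = D₁/(r − g) ⇒ r = D₁/P + g = €75,800.0000/€2,455,431.38 + 0.062 = 0.030870 + 0.062 = 0.092870

9.29%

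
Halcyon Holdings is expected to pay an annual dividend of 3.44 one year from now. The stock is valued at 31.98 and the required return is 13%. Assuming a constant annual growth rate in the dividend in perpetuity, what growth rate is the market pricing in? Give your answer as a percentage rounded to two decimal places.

2.24%

P = D₁/(r−g) ⇒ g = r − D₁/P = 0.13 − 3.44/31.98 = 0.022433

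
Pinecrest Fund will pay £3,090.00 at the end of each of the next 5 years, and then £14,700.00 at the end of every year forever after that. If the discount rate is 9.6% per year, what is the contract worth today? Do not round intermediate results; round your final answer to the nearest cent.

£108660.52

PV of 5-year annuity: £3,090.00 × [1 − (1+0.096)^−5] / 0.096 = 11834.21679
Perpetuity value at year 5: £14,700.00 / 0.096 = 153125.00000
PV of perpetuity: 153125.00000 / (1+0.096)^5 = 96826.29875
Total PV = 11834.21679 + 96826.29875 = 108660.51554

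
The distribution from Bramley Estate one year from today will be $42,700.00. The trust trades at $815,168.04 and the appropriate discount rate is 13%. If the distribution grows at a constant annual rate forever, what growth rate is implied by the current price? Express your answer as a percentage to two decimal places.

P = D₁/(r−g) ⇒ g = r − D₁/P = 0.13 − $42,700.00/$815,168.04 = 0.077618

7.76%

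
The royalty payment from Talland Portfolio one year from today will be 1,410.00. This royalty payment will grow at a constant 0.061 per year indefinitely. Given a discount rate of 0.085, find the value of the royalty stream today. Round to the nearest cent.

Growing perpetuity: P = D₁ / (r − g) = 1,410.0000 / (0.085 − 0.061) = 58,750.00

58750.00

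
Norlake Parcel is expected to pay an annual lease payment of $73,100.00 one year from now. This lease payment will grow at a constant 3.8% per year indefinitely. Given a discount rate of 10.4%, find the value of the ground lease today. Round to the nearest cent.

Growing perpetuity: P = D₁ / (r − g) = $73,100.0000 / (0.104 − 0.038) = $1,107,575.76

$1107575.76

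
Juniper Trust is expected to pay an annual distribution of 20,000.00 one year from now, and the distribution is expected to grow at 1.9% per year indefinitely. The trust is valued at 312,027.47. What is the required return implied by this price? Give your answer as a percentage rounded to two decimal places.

8.31%

P = D₁/(r − g) ⇒ r = D₁/P + g = 20,000.0000/312,027.47 + 0.019 = 0.064097 + 0.019 = 0.083097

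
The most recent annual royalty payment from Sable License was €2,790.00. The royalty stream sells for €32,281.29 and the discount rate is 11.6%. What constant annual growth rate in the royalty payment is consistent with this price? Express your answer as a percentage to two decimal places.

2.72%

P = D₀(1+g)/(r−g) ⇒ P(r−g) = D₀(1+g) ⇒ g(P+D₀) = P·r − D₀
g = (P·r − D₀)/(P + D₀) = (€32,281.29×0.116 − €2,790.00) / (€32,281.29 + €2,790.00) = 0.027220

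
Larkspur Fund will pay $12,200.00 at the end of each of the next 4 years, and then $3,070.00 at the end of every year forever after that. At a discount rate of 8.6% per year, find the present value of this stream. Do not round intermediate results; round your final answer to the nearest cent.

PV of 4-year annuity: $12,200.00 × [1 − (1+0.086)^−4] / 0.086 = 39874.10822
Perpetuity value at year 4: $3,070.00 / 0.086 = 35697.67442
PV of perpetuity: 35697.67442 / (1+0.086)^4 = 25663.77997
Total PV = 39874.10822 + 25663.77997 = 65537.88819

$65537.89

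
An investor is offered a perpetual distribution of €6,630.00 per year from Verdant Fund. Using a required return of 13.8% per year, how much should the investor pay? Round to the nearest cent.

Level perpetuity: PV = C / r = €6,630.00 / 0.138 = €48,043.48

€48043.48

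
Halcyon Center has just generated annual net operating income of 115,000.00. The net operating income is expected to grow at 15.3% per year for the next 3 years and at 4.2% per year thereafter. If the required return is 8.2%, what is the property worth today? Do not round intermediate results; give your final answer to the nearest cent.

4017321.32

D_1 = 132595.00000
D_2 = 152882.03500
D_3 = 176272.98636
Terminal value at year 3: TV = D_3×(1+g_2)/(r−g_2) = 183676.45178/0.04 = 4591911.29455
P_0 = D_1/(1+r)^1 + D_2/(1+r)^2 + D_3/(1+r)^3 + TV/(1+r)^3
    = 122546.21072 + 130587.59793 + 139156.65473 + 3625030.85563 = 4017321.31901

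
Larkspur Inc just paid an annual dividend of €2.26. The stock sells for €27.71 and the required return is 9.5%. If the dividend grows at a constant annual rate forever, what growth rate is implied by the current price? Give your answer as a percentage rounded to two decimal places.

P = D₀(1+g)/(r−g) ⇒ P(r−g) = D₀(1+g) ⇒ g(P+D₀) = P·r − D₀
g = (P·r − D₀)/(P + D₀) = (€27.71×0.095 − €2.26) / (€27.71 + €2.26) = 0.012427

1.24%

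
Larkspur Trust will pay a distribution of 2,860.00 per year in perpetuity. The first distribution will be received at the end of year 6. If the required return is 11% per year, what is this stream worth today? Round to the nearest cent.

Value at end of year 5: C / r = 2,860.00 / 0.11 = 26,000.0000
Discount to today: PV = 26,000.0000 / (1 + 0.11)^5 = 26,000.0000 / 1.685058 = 15,429.73

15429.73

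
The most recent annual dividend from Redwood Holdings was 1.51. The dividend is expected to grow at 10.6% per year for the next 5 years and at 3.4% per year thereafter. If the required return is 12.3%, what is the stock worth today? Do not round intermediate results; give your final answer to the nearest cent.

D_1 = 1.67006
D_2 = 1.84709
D_3 = 2.04288
D_4 = 2.25942
D_5 = 2.49892
Terminal value at year 5: TV = D_5×(1+g_2)/(r−g_2) = 2.58388/0.089 = 29.03241
P_0 = D_1/(1+r)^1 + D_2/(1+r)^2 + D_3/(1+r)^3 + D_4/(1+r)^4 + D_5/(1+r)^5 + TV/(1+r)^5
    = 1.48714 + 1.46463 + 1.44246 + 1.42062 + 1.39912 + 16.25490 = 23.46887

23.47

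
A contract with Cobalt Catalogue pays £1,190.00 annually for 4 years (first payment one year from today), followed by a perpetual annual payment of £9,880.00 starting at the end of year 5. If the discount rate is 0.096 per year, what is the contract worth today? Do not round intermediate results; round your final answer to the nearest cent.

£75130.32

PV of 4-year annuity: £1,190.00 × [1 − (1+0.096)^−4] / 0.096 = 3805.03525
Perpetuity value at year 4: £9,880.00 / 0.096 = 102916.66667
PV of perpetuity: 102916.66667 / (1+0.096)^4 = 71325.28160
Total PV = 3805.03525 + 71325.28160 = 75130.31684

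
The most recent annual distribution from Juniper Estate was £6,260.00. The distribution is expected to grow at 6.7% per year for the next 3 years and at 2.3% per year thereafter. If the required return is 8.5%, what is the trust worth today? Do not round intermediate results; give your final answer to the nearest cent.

D_1 = 6679.42000
D_2 = 7126.94114
D_3 = 7604.44620
Terminal value at year 3: TV = D_3×(1+g_2)/(r−g_2) = 7779.34846/0.062 = 125473.36224
P_0 = D_1/(1+r)^1 + D_2/(1+r)^2 + D_3/(1+r)^3 + TV/(1+r)^3
    = 6156.14747 + 6054.01783 + 5953.58251 + 98234.11144 = 116397.85924

£116397.86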